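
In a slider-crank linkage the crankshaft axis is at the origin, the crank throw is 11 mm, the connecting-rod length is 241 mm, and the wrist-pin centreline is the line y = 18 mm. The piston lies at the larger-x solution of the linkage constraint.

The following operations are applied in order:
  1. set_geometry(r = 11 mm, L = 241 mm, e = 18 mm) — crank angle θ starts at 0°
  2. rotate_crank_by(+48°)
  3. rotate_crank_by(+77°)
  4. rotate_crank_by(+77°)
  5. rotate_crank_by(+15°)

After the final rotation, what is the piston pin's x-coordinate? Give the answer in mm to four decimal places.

230.9542

set_geometry: r = 11 mm, L = 241 mm, e = 18 mm; θ ← 0°
rotate_crank_by(+48°): θ ← 0° +48° = 48°
rotate_crank_by(+77°): θ ← 48° +77° = 125°
rotate_crank_by(+77°): θ ← 125° +77° = 202°
rotate_crank_by(+15°): θ ← 202° +15° = 217°
crank pin P = (r cos θ, r sin θ) = (-8.784991, -6.619965)
h = r sin θ − e = -6.619965 − 18 = -24.619965
x = r cos θ + √(L² − h²) = -8.784991 + √(58081.0 − 606.1427) = -8.784991 + 239.739144 = 230.954154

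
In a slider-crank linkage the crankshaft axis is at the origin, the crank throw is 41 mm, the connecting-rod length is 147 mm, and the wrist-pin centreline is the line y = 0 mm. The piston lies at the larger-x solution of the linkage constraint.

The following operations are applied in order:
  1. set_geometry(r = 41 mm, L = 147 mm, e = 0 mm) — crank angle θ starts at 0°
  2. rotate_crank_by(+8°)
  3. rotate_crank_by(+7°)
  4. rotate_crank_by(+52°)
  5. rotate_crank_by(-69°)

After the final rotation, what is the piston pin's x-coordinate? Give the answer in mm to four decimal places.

set_geometry: r = 41 mm, L = 147 mm, e = 0 mm; θ ← 0°
rotate_crank_by(+8°): θ ← 0° +8° = 8°
rotate_crank_by(+7°): θ ← 8° +7° = 15°
rotate_crank_by(+52°): θ ← 15° +52° = 67°
rotate_crank_by(-69°): θ ← 67° -69° = -2°
crank pin P = (r cos θ, r sin θ) = (40.975024, -1.430879)
h = r sin θ − e = -1.430879 − 0 = -1.430879
x = r cos θ + √(L² − h²) = 40.975024 + √(21609.0 − 2.0474) = 40.975024 + 146.993036 = 187.968060

187.9681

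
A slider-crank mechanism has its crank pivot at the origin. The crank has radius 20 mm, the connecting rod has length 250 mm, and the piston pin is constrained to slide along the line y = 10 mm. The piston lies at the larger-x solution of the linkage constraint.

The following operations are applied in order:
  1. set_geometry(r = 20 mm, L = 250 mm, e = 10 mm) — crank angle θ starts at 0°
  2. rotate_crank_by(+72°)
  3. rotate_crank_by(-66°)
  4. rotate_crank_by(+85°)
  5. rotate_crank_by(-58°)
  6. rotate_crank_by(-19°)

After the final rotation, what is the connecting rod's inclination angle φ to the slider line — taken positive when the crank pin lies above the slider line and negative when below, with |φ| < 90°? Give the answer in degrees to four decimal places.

-1.1830

set_geometry: r = 20 mm, L = 250 mm, e = 10 mm; θ ← 0°
rotate_crank_by(+72°): θ ← 0° +72° = 72°
rotate_crank_by(-66°): θ ← 72° -66° = 6°
rotate_crank_by(+85°): θ ← 6° +85° = 91°
rotate_crank_by(-58°): θ ← 91° -58° = 33°
rotate_crank_by(-19°): θ ← 33° -19° = 14°
crank pin P = (r cos θ, r sin θ) = (19.405915, 4.838438)
h = r sin θ − e = 4.838438 − 10 = -5.161562
sin φ = h / L = -5.161562 / 250 = -0.02064625
φ = arcsin(-0.02064625) = -1.183027°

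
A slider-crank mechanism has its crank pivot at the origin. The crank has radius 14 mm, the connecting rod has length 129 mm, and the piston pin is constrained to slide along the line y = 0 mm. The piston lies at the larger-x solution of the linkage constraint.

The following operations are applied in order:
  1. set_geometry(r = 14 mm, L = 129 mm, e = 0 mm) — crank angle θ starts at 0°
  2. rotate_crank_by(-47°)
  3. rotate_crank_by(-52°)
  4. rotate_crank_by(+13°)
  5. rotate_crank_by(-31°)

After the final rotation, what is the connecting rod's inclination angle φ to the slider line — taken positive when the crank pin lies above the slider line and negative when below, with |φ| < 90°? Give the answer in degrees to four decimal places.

-5.5491

set_geometry: r = 14 mm, L = 129 mm, e = 0 mm; θ ← 0°
rotate_crank_by(-47°): θ ← 0° -47° = -47°
rotate_crank_by(-52°): θ ← -47° -52° = -99°
rotate_crank_by(+13°): θ ← -99° +13° = -86°
rotate_crank_by(-31°): θ ← -86° -31° = -117°
crank pin P = (r cos θ, r sin θ) = (-6.355867, -12.474091)
h = r sin θ − e = -12.474091 − 0 = -12.474091
sin φ = h / L = -12.474091 / 129 = -0.09669838
φ = arcsin(-0.09669838) = -5.549080°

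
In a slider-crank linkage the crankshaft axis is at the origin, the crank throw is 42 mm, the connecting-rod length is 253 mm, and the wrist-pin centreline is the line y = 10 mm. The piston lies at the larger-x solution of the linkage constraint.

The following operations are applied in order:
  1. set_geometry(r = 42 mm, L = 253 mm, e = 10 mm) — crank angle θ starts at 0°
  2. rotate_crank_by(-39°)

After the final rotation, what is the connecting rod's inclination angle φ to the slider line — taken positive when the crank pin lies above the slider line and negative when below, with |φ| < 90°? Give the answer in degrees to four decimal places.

set_geometry: r = 42 mm, L = 253 mm, e = 10 mm; θ ← 0°
rotate_crank_by(-39°): θ ← 0° -39° = -39°
crank pin P = (r cos θ, r sin θ) = (32.640130, -26.431456)
h = r sin θ − e = -26.431456 − 10 = -36.431456
sin φ = h / L = -36.431456 / 253 = -0.14399785
φ = arcsin(-0.14399785) = -8.279251°

-8.2793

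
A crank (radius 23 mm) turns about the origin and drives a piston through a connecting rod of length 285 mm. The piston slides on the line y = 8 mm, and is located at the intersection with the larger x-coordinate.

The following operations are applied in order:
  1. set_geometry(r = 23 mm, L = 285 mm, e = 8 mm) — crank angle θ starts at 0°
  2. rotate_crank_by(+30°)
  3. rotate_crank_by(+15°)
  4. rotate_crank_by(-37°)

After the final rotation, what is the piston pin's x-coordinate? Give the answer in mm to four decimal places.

307.7358

set_geometry: r = 23 mm, L = 285 mm, e = 8 mm; θ ← 0°
rotate_crank_by(+30°): θ ← 0° +30° = 30°
rotate_crank_by(+15°): θ ← 30° +15° = 45°
rotate_crank_by(-37°): θ ← 45° -37° = 8°
crank pin P = (r cos θ, r sin θ) = (22.776166, 3.200981)
h = r sin θ − e = 3.200981 − 8 = -4.799019
x = r cos θ + √(L² − h²) = 22.776166 + √(81225.0 − 23.0306) = 22.776166 + 284.959593 = 307.735758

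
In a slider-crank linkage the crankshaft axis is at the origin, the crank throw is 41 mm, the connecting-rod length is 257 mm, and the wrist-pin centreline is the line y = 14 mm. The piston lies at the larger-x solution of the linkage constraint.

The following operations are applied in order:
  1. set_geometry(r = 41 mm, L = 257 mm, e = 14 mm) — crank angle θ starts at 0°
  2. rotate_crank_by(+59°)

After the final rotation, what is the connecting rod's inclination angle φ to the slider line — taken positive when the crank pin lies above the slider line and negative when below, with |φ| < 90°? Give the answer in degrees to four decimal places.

4.7192

set_geometry: r = 41 mm, L = 257 mm, e = 14 mm; θ ← 0°
rotate_crank_by(+59°): θ ← 0° +59° = 59°
crank pin P = (r cos θ, r sin θ) = (21.116561, 35.143859)
h = r sin θ − e = 35.143859 − 14 = 21.143859
sin φ = h / L = 21.143859 / 257 = 0.08227183
φ = arcsin(0.08227183) = 4.719162°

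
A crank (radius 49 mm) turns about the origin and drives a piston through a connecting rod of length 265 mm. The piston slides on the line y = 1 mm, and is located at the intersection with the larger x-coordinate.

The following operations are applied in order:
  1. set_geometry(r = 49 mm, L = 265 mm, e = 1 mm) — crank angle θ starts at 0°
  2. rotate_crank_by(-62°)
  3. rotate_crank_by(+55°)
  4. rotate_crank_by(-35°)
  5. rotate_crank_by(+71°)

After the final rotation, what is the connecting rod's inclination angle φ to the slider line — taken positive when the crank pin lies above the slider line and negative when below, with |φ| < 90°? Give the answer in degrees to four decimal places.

set_geometry: r = 49 mm, L = 265 mm, e = 1 mm; θ ← 0°
rotate_crank_by(-62°): θ ← 0° -62° = -62°
rotate_crank_by(+55°): θ ← -62° +55° = -7°
rotate_crank_by(-35°): θ ← -7° -35° = -42°
rotate_crank_by(+71°): θ ← -42° +71° = 29°
crank pin P = (r cos θ, r sin θ) = (42.856366, 23.755671)
h = r sin θ − e = 23.755671 − 1 = 22.755671
sin φ = h / L = 22.755671 / 265 = 0.08587046
φ = arcsin(0.08587046) = 4.926081°

4.9261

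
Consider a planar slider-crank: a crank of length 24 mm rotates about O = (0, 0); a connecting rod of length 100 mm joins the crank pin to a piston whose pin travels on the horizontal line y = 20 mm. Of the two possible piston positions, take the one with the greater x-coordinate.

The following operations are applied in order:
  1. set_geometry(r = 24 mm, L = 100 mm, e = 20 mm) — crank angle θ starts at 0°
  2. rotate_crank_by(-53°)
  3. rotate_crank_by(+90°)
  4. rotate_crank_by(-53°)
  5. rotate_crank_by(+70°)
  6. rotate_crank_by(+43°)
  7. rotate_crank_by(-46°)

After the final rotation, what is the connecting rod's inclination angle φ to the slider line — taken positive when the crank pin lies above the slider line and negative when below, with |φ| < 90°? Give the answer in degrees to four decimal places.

set_geometry: r = 24 mm, L = 100 mm, e = 20 mm; θ ← 0°
rotate_crank_by(-53°): θ ← 0° -53° = -53°
rotate_crank_by(+90°): θ ← -53° +90° = 37°
rotate_crank_by(-53°): θ ← 37° -53° = -16°
rotate_crank_by(+70°): θ ← -16° +70° = 54°
rotate_crank_by(+43°): θ ← 54° +43° = 97°
rotate_crank_by(-46°): θ ← 97° -46° = 51°
crank pin P = (r cos θ, r sin θ) = (15.103689, 18.651503)
h = r sin θ − e = 18.651503 − 20 = -1.348497
sin φ = h / L = -1.348497 / 100 = -0.01348497
φ = arcsin(-0.01348497) = -0.772655°

-0.7727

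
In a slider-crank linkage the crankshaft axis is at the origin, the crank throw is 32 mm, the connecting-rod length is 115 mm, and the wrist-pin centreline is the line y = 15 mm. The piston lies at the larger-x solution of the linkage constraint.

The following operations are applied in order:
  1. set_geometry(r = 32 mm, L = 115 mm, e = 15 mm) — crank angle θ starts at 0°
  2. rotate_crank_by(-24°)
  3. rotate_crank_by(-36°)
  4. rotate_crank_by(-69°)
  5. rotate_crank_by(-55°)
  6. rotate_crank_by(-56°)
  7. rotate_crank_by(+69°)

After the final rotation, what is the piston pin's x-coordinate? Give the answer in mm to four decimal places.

set_geometry: r = 32 mm, L = 115 mm, e = 15 mm; θ ← 0°
rotate_crank_by(-24°): θ ← 0° -24° = -24°
rotate_crank_by(-36°): θ ← -24° -36° = -60°
rotate_crank_by(-69°): θ ← -60° -69° = -129°
rotate_crank_by(-55°): θ ← -129° -55° = -184°
rotate_crank_by(-56°): θ ← -184° -56° = -240°
rotate_crank_by(+69°): θ ← -240° +69° = -171°
crank pin P = (r cos θ, r sin θ) = (-31.606027, -5.005903)
h = r sin θ − e = -5.005903 − 15 = -20.005903
x = r cos θ + √(L² − h²) = -31.606027 + √(13225.0 − 400.2362) = -31.606027 + 113.246474 = 81.640447

81.6404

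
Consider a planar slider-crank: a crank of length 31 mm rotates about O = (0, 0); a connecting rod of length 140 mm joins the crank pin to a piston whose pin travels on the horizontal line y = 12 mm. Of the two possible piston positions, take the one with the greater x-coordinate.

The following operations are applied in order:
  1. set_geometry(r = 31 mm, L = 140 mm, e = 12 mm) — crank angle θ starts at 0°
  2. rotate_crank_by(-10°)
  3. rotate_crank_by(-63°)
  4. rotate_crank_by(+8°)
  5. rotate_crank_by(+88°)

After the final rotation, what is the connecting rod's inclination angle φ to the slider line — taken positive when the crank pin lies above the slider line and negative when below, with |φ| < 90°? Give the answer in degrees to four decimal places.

0.0461

set_geometry: r = 31 mm, L = 140 mm, e = 12 mm; θ ← 0°
rotate_crank_by(-10°): θ ← 0° -10° = -10°
rotate_crank_by(-63°): θ ← -10° -63° = -73°
rotate_crank_by(+8°): θ ← -73° +8° = -65°
rotate_crank_by(+88°): θ ← -65° +88° = 23°
crank pin P = (r cos θ, r sin θ) = (28.535650, 12.112665)
h = r sin θ − e = 12.112665 − 12 = 0.112665
sin φ = h / L = 0.112665 / 140 = 0.00080475
φ = arcsin(0.00080475) = 0.046109°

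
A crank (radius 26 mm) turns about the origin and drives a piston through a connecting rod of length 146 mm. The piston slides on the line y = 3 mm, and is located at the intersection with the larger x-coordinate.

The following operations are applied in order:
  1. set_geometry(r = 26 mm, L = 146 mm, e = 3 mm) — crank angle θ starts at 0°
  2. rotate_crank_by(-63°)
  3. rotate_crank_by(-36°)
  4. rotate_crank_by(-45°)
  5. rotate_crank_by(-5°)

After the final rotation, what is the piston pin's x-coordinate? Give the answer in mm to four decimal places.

122.7906

set_geometry: r = 26 mm, L = 146 mm, e = 3 mm; θ ← 0°
rotate_crank_by(-63°): θ ← 0° -63° = -63°
rotate_crank_by(-36°): θ ← -63° -36° = -99°
rotate_crank_by(-45°): θ ← -99° -45° = -144°
rotate_crank_by(-5°): θ ← -144° -5° = -149°
crank pin P = (r cos θ, r sin θ) = (-22.286350, -13.390990)
h = r sin θ − e = -13.390990 − 3 = -16.390990
x = r cos θ + √(L² − h²) = -22.286350 + √(21316.0 − 268.6646) = -22.286350 + 145.076998 = 122.790649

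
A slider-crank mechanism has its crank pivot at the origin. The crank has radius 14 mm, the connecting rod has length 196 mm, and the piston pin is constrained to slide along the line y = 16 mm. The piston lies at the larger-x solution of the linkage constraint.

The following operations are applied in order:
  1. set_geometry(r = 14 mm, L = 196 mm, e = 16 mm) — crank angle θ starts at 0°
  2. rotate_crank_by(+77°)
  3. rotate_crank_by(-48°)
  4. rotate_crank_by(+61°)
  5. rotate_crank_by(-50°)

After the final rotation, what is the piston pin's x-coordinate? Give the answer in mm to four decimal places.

set_geometry: r = 14 mm, L = 196 mm, e = 16 mm; θ ← 0°
rotate_crank_by(+77°): θ ← 0° +77° = 77°
rotate_crank_by(-48°): θ ← 77° -48° = 29°
rotate_crank_by(+61°): θ ← 29° +61° = 90°
rotate_crank_by(-50°): θ ← 90° -50° = 40°
crank pin P = (r cos θ, r sin θ) = (10.724622, 8.999027)
h = r sin θ − e = 8.999027 − 16 = -7.000973
x = r cos θ + √(L² − h²) = 10.724622 + √(38416.0 − 49.0136) = 10.724622 + 195.874925 = 206.599548

206.5995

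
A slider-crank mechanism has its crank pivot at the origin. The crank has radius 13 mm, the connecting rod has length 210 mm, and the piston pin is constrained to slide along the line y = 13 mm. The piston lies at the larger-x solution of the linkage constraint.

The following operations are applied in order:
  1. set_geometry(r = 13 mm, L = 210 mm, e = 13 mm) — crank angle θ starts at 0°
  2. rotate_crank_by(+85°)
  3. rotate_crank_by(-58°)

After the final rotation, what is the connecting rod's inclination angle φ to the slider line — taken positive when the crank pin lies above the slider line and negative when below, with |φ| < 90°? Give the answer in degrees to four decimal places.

set_geometry: r = 13 mm, L = 210 mm, e = 13 mm; θ ← 0°
rotate_crank_by(+85°): θ ← 0° +85° = 85°
rotate_crank_by(-58°): θ ← 85° -58° = 27°
crank pin P = (r cos θ, r sin θ) = (11.583085, 5.901876)
h = r sin θ − e = 5.901876 − 13 = -7.098124
sin φ = h / L = -7.098124 / 210 = -0.03380059
φ = arcsin(-0.03380059) = -1.937000°

-1.9370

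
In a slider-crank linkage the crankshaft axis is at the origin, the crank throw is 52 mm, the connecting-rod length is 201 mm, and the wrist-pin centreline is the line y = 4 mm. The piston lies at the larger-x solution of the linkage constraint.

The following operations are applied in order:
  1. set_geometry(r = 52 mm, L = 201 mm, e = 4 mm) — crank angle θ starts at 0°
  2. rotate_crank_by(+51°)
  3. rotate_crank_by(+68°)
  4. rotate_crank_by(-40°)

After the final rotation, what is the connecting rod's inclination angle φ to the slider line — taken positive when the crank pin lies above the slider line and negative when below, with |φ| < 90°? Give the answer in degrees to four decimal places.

13.5358

set_geometry: r = 52 mm, L = 201 mm, e = 4 mm; θ ← 0°
rotate_crank_by(+51°): θ ← 0° +51° = 51°
rotate_crank_by(+68°): θ ← 51° +68° = 119°
rotate_crank_by(-40°): θ ← 119° -40° = 79°
crank pin P = (r cos θ, r sin θ) = (9.922068, 51.044614)
h = r sin θ − e = 51.044614 − 4 = 47.044614
sin φ = h / L = 47.044614 / 201 = 0.23405280
φ = arcsin(0.23405280) = 13.535795°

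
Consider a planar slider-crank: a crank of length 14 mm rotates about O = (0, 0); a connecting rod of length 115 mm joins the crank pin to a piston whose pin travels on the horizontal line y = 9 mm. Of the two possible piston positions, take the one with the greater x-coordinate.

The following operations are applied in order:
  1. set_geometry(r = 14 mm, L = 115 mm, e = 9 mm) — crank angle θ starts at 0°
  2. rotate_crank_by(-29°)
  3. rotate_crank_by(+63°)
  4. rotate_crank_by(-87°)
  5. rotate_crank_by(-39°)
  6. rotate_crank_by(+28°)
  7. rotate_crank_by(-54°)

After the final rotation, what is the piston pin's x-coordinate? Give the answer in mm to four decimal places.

set_geometry: r = 14 mm, L = 115 mm, e = 9 mm; θ ← 0°
rotate_crank_by(-29°): θ ← 0° -29° = -29°
rotate_crank_by(+63°): θ ← -29° +63° = 34°
rotate_crank_by(-87°): θ ← 34° -87° = -53°
rotate_crank_by(-39°): θ ← -53° -39° = -92°
rotate_crank_by(+28°): θ ← -92° +28° = -64°
rotate_crank_by(-54°): θ ← -64° -54° = -118°
crank pin P = (r cos θ, r sin θ) = (-6.572602, -12.361266)
h = r sin θ − e = -12.361266 − 9 = -21.361266
x = r cos θ + √(L² − h²) = -6.572602 + √(13225.0 − 456.3037) = -6.572602 + 112.998656 = 106.426054

106.4261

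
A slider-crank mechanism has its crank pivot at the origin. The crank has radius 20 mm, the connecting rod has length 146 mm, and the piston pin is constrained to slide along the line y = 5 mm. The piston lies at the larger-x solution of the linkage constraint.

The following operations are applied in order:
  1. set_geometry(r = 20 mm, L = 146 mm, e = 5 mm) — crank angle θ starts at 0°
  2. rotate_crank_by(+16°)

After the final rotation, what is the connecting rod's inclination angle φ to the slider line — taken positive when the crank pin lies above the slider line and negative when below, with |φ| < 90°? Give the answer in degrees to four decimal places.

set_geometry: r = 20 mm, L = 146 mm, e = 5 mm; θ ← 0°
rotate_crank_by(+16°): θ ← 0° +16° = 16°
crank pin P = (r cos θ, r sin θ) = (19.225234, 5.512747)
h = r sin θ − e = 5.512747 − 5 = 0.512747
sin φ = h / L = 0.512747 / 146 = 0.00351197
φ = arcsin(0.00351197) = 0.201221°

0.2012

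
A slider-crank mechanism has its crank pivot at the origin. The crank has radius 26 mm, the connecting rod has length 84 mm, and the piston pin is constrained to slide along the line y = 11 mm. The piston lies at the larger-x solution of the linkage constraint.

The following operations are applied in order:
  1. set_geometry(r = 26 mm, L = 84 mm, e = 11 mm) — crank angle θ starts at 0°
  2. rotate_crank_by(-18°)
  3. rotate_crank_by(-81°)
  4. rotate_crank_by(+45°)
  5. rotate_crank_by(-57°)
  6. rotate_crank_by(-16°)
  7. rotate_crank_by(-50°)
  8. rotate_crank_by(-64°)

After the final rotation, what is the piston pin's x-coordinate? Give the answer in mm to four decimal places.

70.5705

set_geometry: r = 26 mm, L = 84 mm, e = 11 mm; θ ← 0°
rotate_crank_by(-18°): θ ← 0° -18° = -18°
rotate_crank_by(-81°): θ ← -18° -81° = -99°
rotate_crank_by(+45°): θ ← -99° +45° = -54°
rotate_crank_by(-57°): θ ← -54° -57° = -111°
rotate_crank_by(-16°): θ ← -111° -16° = -127°
rotate_crank_by(-50°): θ ← -127° -50° = -177°
rotate_crank_by(-64°): θ ← -177° -64° = -241°
crank pin P = (r cos θ, r sin θ) = (-12.605050, 22.740112)
h = r sin θ − e = 22.740112 − 11 = 11.740112
x = r cos θ + √(L² − h²) = -12.605050 + √(7056.0 − 137.8302) = -12.605050 + 83.175536 = 70.570486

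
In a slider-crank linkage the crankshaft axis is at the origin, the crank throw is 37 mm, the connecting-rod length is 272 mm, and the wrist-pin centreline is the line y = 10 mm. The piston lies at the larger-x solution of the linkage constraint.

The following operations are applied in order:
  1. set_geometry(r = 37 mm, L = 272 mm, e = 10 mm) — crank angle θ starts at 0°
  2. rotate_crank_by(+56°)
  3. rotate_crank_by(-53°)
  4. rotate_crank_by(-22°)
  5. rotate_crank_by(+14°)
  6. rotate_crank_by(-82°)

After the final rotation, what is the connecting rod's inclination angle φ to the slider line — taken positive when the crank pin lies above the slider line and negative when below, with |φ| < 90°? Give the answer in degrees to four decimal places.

set_geometry: r = 37 mm, L = 272 mm, e = 10 mm; θ ← 0°
rotate_crank_by(+56°): θ ← 0° +56° = 56°
rotate_crank_by(-53°): θ ← 56° -53° = 3°
rotate_crank_by(-22°): θ ← 3° -22° = -19°
rotate_crank_by(+14°): θ ← -19° +14° = -5°
rotate_crank_by(-82°): θ ← -5° -82° = -87°
crank pin P = (r cos θ, r sin θ) = (1.936430, -36.949293)
h = r sin θ − e = -36.949293 − 10 = -46.949293
sin φ = h / L = -46.949293 / 272 = -0.17260769
φ = arcsin(-0.17260769) = -9.939471°

-9.9395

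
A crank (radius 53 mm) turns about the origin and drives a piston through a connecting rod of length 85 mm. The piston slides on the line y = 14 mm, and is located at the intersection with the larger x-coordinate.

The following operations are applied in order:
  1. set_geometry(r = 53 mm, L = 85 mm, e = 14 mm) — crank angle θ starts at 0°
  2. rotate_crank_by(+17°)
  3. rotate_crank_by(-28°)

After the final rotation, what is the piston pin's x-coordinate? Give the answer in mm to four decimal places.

set_geometry: r = 53 mm, L = 85 mm, e = 14 mm; θ ← 0°
rotate_crank_by(+17°): θ ← 0° +17° = 17°
rotate_crank_by(-28°): θ ← 17° -28° = -11°
crank pin P = (r cos θ, r sin θ) = (52.026241, -10.112877)
h = r sin θ − e = -10.112877 − 14 = -24.112877
x = r cos θ + √(L² − h²) = 52.026241 + √(7225.0 − 581.4308) = 52.026241 + 81.508093 = 133.534333

133.5343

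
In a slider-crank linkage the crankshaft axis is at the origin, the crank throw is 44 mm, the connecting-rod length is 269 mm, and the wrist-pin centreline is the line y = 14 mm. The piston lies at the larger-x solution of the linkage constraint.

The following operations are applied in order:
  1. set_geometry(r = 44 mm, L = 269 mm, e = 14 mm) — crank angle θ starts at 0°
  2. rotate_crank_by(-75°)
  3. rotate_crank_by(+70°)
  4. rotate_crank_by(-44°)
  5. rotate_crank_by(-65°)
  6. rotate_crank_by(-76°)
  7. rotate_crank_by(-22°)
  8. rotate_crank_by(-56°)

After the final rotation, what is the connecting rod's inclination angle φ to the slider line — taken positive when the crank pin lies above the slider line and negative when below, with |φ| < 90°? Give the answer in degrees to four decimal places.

set_geometry: r = 44 mm, L = 269 mm, e = 14 mm; θ ← 0°
rotate_crank_by(-75°): θ ← 0° -75° = -75°
rotate_crank_by(+70°): θ ← -75° +70° = -5°
rotate_crank_by(-44°): θ ← -5° -44° = -49°
rotate_crank_by(-65°): θ ← -49° -65° = -114°
rotate_crank_by(-76°): θ ← -114° -76° = -190°
rotate_crank_by(-22°): θ ← -190° -22° = -212°
rotate_crank_by(-56°): θ ← -212° -56° = -268°
crank pin P = (r cos θ, r sin θ) = (-1.535578, 43.973196)
h = r sin θ − e = 43.973196 − 14 = 29.973196
sin φ = h / L = 29.973196 / 269 = 0.11142452
φ = arcsin(0.11142452) = 6.397440°

6.3974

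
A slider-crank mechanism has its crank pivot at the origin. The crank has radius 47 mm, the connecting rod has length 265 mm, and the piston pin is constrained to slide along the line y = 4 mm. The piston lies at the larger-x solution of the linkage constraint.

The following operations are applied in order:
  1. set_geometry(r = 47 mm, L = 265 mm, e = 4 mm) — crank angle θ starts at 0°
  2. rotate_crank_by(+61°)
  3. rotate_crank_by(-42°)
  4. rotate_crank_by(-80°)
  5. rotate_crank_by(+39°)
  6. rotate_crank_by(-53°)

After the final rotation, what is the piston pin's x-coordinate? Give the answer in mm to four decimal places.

272.5196

set_geometry: r = 47 mm, L = 265 mm, e = 4 mm; θ ← 0°
rotate_crank_by(+61°): θ ← 0° +61° = 61°
rotate_crank_by(-42°): θ ← 61° -42° = 19°
rotate_crank_by(-80°): θ ← 19° -80° = -61°
rotate_crank_by(+39°): θ ← -61° +39° = -22°
rotate_crank_by(-53°): θ ← -22° -53° = -75°
crank pin P = (r cos θ, r sin θ) = (12.164495, -45.398514)
h = r sin θ − e = -45.398514 − 4 = -49.398514
x = r cos θ + √(L² − h²) = 12.164495 + √(70225.0 − 2440.2132) = 12.164495 + 260.355117 = 272.519612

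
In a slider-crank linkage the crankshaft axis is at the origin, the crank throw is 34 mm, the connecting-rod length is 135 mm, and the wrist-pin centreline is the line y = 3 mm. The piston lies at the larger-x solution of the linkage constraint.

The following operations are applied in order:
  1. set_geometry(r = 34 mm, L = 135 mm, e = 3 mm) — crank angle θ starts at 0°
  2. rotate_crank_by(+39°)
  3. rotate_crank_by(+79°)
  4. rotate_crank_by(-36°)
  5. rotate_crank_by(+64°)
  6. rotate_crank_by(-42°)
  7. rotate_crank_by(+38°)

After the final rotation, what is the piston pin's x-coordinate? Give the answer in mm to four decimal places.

set_geometry: r = 34 mm, L = 135 mm, e = 3 mm; θ ← 0°
rotate_crank_by(+39°): θ ← 0° +39° = 39°
rotate_crank_by(+79°): θ ← 39° +79° = 118°
rotate_crank_by(-36°): θ ← 118° -36° = 82°
rotate_crank_by(+64°): θ ← 82° +64° = 146°
rotate_crank_by(-42°): θ ← 146° -42° = 104°
rotate_crank_by(+38°): θ ← 104° +38° = 142°
crank pin P = (r cos θ, r sin θ) = (-26.792366, 20.932490)
h = r sin θ − e = 20.932490 − 3 = 17.932490
x = r cos θ + √(L² − h²) = -26.792366 + √(18225.0 − 321.5742) = -26.792366 + 133.803684 = 107.011318

107.0113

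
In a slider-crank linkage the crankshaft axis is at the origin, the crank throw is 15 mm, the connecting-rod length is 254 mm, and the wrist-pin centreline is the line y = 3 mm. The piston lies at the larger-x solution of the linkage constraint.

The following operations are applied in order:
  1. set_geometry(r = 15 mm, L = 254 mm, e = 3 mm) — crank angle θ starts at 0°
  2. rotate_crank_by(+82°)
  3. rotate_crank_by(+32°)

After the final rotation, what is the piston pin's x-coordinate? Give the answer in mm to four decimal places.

set_geometry: r = 15 mm, L = 254 mm, e = 3 mm; θ ← 0°
rotate_crank_by(+82°): θ ← 0° +82° = 82°
rotate_crank_by(+32°): θ ← 82° +32° = 114°
crank pin P = (r cos θ, r sin θ) = (-6.101050, 13.703182)
h = r sin θ − e = 13.703182 − 3 = 10.703182
x = r cos θ + √(L² − h²) = -6.101050 + √(64516.0 − 114.5581) = -6.101050 + 253.774392 = 247.673342

247.6733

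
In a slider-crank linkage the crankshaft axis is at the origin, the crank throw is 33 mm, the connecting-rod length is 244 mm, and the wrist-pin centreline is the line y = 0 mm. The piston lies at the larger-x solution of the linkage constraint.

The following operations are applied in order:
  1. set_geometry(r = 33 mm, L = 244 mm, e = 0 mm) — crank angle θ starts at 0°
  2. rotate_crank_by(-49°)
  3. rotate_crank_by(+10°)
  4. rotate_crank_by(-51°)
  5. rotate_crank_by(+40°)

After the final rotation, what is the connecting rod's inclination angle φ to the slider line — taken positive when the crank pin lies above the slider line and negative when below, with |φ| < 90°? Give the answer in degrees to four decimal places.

set_geometry: r = 33 mm, L = 244 mm, e = 0 mm; θ ← 0°
rotate_crank_by(-49°): θ ← 0° -49° = -49°
rotate_crank_by(+10°): θ ← -49° +10° = -39°
rotate_crank_by(-51°): θ ← -39° -51° = -90°
rotate_crank_by(+40°): θ ← -90° +40° = -50°
crank pin P = (r cos θ, r sin θ) = (21.211991, -25.279467)
h = r sin θ − e = -25.279467 − 0 = -25.279467
sin φ = h / L = -25.279467 / 244 = -0.10360437
φ = arcsin(-0.10360437) = -5.946764°

-5.9468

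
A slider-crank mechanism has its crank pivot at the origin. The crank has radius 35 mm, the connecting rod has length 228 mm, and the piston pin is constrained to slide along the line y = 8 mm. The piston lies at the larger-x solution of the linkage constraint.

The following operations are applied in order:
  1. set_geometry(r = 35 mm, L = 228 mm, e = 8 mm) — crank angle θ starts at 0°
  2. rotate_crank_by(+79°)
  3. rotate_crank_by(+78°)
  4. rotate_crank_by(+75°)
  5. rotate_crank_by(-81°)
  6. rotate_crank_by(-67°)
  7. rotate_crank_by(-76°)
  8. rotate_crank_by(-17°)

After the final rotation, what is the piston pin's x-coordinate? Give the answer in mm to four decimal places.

set_geometry: r = 35 mm, L = 228 mm, e = 8 mm; θ ← 0°
rotate_crank_by(+79°): θ ← 0° +79° = 79°
rotate_crank_by(+78°): θ ← 79° +78° = 157°
rotate_crank_by(+75°): θ ← 157° +75° = 232°
rotate_crank_by(-81°): θ ← 232° -81° = 151°
rotate_crank_by(-67°): θ ← 151° -67° = 84°
rotate_crank_by(-76°): θ ← 84° -76° = 8°
rotate_crank_by(-17°): θ ← 8° -17° = -9°
crank pin P = (r cos θ, r sin θ) = (34.569092, -5.475206)
h = r sin θ − e = -5.475206 − 8 = -13.475206
x = r cos θ + √(L² − h²) = 34.569092 + √(51984.0 − 181.5812) = 34.569092 + 227.601447 = 262.170539

262.1705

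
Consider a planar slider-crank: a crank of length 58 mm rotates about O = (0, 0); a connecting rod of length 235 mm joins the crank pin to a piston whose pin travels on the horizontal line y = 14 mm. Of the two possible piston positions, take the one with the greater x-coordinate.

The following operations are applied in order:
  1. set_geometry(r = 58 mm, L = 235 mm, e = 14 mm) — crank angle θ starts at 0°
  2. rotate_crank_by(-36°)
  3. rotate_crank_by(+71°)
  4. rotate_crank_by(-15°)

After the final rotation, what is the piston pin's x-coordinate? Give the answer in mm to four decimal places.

set_geometry: r = 58 mm, L = 235 mm, e = 14 mm; θ ← 0°
rotate_crank_by(-36°): θ ← 0° -36° = -36°
rotate_crank_by(+71°): θ ← -36° +71° = 35°
rotate_crank_by(-15°): θ ← 35° -15° = 20°
crank pin P = (r cos θ, r sin θ) = (54.502172, 19.837168)
h = r sin θ − e = 19.837168 − 14 = 5.837168
x = r cos θ + √(L² − h²) = 54.502172 + √(55225.0 − 34.0725) = 54.502172 + 234.927494 = 289.429666

289.4297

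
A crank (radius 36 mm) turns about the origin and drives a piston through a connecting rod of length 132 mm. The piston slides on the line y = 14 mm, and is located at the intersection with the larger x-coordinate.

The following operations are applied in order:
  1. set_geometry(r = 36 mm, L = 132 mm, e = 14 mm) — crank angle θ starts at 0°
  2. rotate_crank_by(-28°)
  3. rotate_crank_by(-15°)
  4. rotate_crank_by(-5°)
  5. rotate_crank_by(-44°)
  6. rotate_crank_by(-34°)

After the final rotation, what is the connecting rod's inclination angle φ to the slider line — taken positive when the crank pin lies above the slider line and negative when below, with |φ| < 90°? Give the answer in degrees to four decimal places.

-19.0687

set_geometry: r = 36 mm, L = 132 mm, e = 14 mm; θ ← 0°
rotate_crank_by(-28°): θ ← 0° -28° = -28°
rotate_crank_by(-15°): θ ← -28° -15° = -43°
rotate_crank_by(-5°): θ ← -43° -5° = -48°
rotate_crank_by(-44°): θ ← -48° -44° = -92°
rotate_crank_by(-34°): θ ← -92° -34° = -126°
crank pin P = (r cos θ, r sin θ) = (-21.160269, -29.124612)
h = r sin θ − e = -29.124612 − 14 = -43.124612
sin φ = h / L = -43.124612 / 132 = -0.32670160
φ = arcsin(-0.32670160) = -19.068698°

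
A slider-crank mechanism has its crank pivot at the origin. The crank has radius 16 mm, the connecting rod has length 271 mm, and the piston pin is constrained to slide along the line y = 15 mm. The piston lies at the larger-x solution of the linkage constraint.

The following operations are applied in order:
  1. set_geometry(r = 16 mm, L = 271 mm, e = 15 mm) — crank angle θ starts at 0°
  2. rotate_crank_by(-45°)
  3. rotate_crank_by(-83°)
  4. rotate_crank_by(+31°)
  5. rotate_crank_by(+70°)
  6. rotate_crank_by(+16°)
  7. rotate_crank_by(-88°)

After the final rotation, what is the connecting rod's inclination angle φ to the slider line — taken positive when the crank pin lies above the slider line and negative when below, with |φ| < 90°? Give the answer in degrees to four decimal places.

-6.5266

set_geometry: r = 16 mm, L = 271 mm, e = 15 mm; θ ← 0°
rotate_crank_by(-45°): θ ← 0° -45° = -45°
rotate_crank_by(-83°): θ ← -45° -83° = -128°
rotate_crank_by(+31°): θ ← -128° +31° = -97°
rotate_crank_by(+70°): θ ← -97° +70° = -27°
rotate_crank_by(+16°): θ ← -27° +16° = -11°
rotate_crank_by(-88°): θ ← -11° -88° = -99°
crank pin P = (r cos θ, r sin θ) = (-2.502951, -15.803013)
h = r sin θ − e = -15.803013 − 15 = -30.803013
sin φ = h / L = -30.803013 / 271 = -0.11366426
φ = arcsin(-0.11366426) = -6.526587°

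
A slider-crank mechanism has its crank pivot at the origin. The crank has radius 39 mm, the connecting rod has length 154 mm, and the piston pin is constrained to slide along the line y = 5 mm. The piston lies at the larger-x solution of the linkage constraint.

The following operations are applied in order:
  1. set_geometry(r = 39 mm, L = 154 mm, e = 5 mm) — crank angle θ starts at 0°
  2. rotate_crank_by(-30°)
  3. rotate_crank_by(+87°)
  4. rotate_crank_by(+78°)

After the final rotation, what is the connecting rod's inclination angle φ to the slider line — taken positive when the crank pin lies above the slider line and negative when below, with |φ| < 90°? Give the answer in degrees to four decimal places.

8.4302

set_geometry: r = 39 mm, L = 154 mm, e = 5 mm; θ ← 0°
rotate_crank_by(-30°): θ ← 0° -30° = -30°
rotate_crank_by(+87°): θ ← -30° +87° = 57°
rotate_crank_by(+78°): θ ← 57° +78° = 135°
crank pin P = (r cos θ, r sin θ) = (-27.577164, 27.577164)
h = r sin θ − e = 27.577164 − 5 = 22.577164
sin φ = h / L = 22.577164 / 154 = 0.14660496
φ = arcsin(0.14660496) = 8.430230°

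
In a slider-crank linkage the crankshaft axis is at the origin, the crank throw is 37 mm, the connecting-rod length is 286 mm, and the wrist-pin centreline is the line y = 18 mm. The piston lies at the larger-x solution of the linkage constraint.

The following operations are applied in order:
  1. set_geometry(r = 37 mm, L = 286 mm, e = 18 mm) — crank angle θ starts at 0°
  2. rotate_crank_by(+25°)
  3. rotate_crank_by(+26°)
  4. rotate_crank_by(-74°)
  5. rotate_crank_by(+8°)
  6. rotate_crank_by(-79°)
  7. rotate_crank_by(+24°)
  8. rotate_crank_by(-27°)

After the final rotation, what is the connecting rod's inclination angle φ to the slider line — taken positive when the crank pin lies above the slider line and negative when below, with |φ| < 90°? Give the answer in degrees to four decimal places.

-11.0312

set_geometry: r = 37 mm, L = 286 mm, e = 18 mm; θ ← 0°
rotate_crank_by(+25°): θ ← 0° +25° = 25°
rotate_crank_by(+26°): θ ← 25° +26° = 51°
rotate_crank_by(-74°): θ ← 51° -74° = -23°
rotate_crank_by(+8°): θ ← -23° +8° = -15°
rotate_crank_by(-79°): θ ← -15° -79° = -94°
rotate_crank_by(+24°): θ ← -94° +24° = -70°
rotate_crank_by(-27°): θ ← -70° -27° = -97°
crank pin P = (r cos θ, r sin θ) = (-4.509166, -36.724208)
h = r sin θ − e = -36.724208 − 18 = -54.724208
sin φ = h / L = -54.724208 / 286 = -0.19134338
φ = arcsin(-0.19134338) = -11.031193°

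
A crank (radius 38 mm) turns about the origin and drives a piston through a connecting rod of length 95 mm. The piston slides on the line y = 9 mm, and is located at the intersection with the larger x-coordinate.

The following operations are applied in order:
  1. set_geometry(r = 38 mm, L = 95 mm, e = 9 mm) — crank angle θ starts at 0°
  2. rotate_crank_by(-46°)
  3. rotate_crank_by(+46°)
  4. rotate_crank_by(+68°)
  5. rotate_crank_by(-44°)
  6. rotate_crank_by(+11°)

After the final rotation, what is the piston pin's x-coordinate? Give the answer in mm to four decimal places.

set_geometry: r = 38 mm, L = 95 mm, e = 9 mm; θ ← 0°
rotate_crank_by(-46°): θ ← 0° -46° = -46°
rotate_crank_by(+46°): θ ← -46° +46° = 0°
rotate_crank_by(+68°): θ ← 0° +68° = 68°
rotate_crank_by(-44°): θ ← 68° -44° = 24°
rotate_crank_by(+11°): θ ← 24° +11° = 35°
crank pin P = (r cos θ, r sin θ) = (31.127778, 21.795905)
h = r sin θ − e = 21.795905 − 9 = 12.795905
x = r cos θ + √(L² − h²) = 31.127778 + √(9025.0 − 163.7352) = 31.127778 + 94.134291 = 125.262069

125.2621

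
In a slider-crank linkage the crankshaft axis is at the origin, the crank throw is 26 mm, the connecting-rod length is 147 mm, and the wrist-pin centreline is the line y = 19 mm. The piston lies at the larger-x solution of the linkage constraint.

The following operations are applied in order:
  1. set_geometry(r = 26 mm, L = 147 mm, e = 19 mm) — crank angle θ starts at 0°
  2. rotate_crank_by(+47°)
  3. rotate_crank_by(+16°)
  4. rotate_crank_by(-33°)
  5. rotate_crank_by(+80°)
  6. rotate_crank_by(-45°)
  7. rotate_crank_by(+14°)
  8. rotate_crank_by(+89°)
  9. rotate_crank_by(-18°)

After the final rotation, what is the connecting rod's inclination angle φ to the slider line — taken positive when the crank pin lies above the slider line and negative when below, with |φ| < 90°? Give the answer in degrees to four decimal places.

set_geometry: r = 26 mm, L = 147 mm, e = 19 mm; θ ← 0°
rotate_crank_by(+47°): θ ← 0° +47° = 47°
rotate_crank_by(+16°): θ ← 47° +16° = 63°
rotate_crank_by(-33°): θ ← 63° -33° = 30°
rotate_crank_by(+80°): θ ← 30° +80° = 110°
rotate_crank_by(-45°): θ ← 110° -45° = 65°
rotate_crank_by(+14°): θ ← 65° +14° = 79°
rotate_crank_by(+89°): θ ← 79° +89° = 168°
rotate_crank_by(-18°): θ ← 168° -18° = 150°
crank pin P = (r cos θ, r sin θ) = (-22.516660, 13.000000)
h = r sin θ − e = 13.000000 − 19 = -6.000000
sin φ = h / L = -6.000000 / 147 = -0.04081633
φ = arcsin(-0.04081633) = -2.339253°

-2.3393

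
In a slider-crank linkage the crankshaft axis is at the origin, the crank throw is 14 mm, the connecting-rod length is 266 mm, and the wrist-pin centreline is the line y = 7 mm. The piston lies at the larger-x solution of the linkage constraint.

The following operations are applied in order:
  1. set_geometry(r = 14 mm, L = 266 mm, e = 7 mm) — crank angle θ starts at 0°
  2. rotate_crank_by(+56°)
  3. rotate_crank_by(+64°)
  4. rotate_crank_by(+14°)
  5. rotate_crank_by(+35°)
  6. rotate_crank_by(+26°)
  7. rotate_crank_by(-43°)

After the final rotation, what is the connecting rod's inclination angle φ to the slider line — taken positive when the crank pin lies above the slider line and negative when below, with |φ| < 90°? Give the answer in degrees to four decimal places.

set_geometry: r = 14 mm, L = 266 mm, e = 7 mm; θ ← 0°
rotate_crank_by(+56°): θ ← 0° +56° = 56°
rotate_crank_by(+64°): θ ← 56° +64° = 120°
rotate_crank_by(+14°): θ ← 120° +14° = 134°
rotate_crank_by(+35°): θ ← 134° +35° = 169°
rotate_crank_by(+26°): θ ← 169° +26° = 195°
rotate_crank_by(-43°): θ ← 195° -43° = 152°
crank pin P = (r cos θ, r sin θ) = (-12.361266, 6.572602)
h = r sin θ − e = 6.572602 − 7 = -0.427398
sin φ = h / L = -0.427398 / 266 = -0.00160676
φ = arcsin(-0.00160676) = -0.092061°

-0.0921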